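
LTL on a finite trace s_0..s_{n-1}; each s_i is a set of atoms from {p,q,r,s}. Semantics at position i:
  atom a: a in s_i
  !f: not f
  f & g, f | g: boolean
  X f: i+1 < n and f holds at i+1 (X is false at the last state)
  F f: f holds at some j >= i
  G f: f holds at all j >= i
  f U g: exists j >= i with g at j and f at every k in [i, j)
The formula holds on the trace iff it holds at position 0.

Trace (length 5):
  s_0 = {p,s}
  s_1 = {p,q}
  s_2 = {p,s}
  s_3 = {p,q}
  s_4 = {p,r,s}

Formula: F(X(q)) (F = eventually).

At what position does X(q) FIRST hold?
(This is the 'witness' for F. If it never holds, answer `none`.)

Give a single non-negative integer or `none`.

s_0={p,s}: X(q)=True q=False
s_1={p,q}: X(q)=False q=True
s_2={p,s}: X(q)=True q=False
s_3={p,q}: X(q)=False q=True
s_4={p,r,s}: X(q)=False q=False
F(X(q)) holds; first witness at position 0.

Answer: 0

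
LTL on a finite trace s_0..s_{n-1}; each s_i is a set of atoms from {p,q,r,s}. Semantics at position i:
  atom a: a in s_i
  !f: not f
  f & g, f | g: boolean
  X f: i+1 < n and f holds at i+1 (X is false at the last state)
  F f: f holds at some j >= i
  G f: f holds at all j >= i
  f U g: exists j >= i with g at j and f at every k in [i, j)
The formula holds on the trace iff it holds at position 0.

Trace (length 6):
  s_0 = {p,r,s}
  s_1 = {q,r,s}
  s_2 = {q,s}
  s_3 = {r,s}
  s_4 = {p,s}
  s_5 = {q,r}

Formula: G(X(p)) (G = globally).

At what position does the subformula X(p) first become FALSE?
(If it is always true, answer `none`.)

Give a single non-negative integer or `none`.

s_0={p,r,s}: X(p)=False p=True
s_1={q,r,s}: X(p)=False p=False
s_2={q,s}: X(p)=False p=False
s_3={r,s}: X(p)=True p=False
s_4={p,s}: X(p)=False p=True
s_5={q,r}: X(p)=False p=False
G(X(p)) holds globally = False
First violation at position 0.

Answer: 0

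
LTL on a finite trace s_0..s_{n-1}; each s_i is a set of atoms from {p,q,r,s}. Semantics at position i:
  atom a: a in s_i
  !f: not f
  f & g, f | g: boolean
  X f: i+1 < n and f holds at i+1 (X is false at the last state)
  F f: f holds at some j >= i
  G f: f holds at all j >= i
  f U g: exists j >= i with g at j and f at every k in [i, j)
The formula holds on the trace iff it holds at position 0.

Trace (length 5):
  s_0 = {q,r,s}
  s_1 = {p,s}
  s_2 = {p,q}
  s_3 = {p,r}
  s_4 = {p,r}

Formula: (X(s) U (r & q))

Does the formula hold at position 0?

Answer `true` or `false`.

Answer: true

Derivation:
s_0={q,r,s}: (X(s) U (r & q))=True X(s)=True s=True (r & q)=True r=True q=True
s_1={p,s}: (X(s) U (r & q))=False X(s)=False s=True (r & q)=False r=False q=False
s_2={p,q}: (X(s) U (r & q))=False X(s)=False s=False (r & q)=False r=False q=True
s_3={p,r}: (X(s) U (r & q))=False X(s)=False s=False (r & q)=False r=True q=False
s_4={p,r}: (X(s) U (r & q))=False X(s)=False s=False (r & q)=False r=True q=False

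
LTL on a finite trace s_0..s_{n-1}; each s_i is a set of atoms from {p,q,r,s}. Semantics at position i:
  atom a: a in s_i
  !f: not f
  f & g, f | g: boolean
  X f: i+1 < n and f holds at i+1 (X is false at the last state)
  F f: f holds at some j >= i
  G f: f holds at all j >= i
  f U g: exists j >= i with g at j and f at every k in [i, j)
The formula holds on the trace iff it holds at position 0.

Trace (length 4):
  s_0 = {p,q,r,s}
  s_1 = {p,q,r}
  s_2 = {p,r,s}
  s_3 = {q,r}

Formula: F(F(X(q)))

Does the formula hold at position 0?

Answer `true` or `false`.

Answer: true

Derivation:
s_0={p,q,r,s}: F(F(X(q)))=True F(X(q))=True X(q)=True q=True
s_1={p,q,r}: F(F(X(q)))=True F(X(q))=True X(q)=False q=True
s_2={p,r,s}: F(F(X(q)))=True F(X(q))=True X(q)=True q=False
s_3={q,r}: F(F(X(q)))=False F(X(q))=False X(q)=False q=True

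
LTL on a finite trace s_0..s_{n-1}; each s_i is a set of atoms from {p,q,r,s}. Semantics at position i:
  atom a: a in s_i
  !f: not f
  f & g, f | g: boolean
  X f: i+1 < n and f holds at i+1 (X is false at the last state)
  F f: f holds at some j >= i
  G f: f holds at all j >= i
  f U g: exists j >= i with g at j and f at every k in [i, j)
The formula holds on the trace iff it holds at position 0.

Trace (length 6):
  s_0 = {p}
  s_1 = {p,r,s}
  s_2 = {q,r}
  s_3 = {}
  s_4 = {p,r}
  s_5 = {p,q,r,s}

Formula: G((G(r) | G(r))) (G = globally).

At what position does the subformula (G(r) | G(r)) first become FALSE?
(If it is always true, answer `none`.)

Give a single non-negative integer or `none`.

Answer: 0

Derivation:
s_0={p}: (G(r) | G(r))=False G(r)=False r=False
s_1={p,r,s}: (G(r) | G(r))=False G(r)=False r=True
s_2={q,r}: (G(r) | G(r))=False G(r)=False r=True
s_3={}: (G(r) | G(r))=False G(r)=False r=False
s_4={p,r}: (G(r) | G(r))=True G(r)=True r=True
s_5={p,q,r,s}: (G(r) | G(r))=True G(r)=True r=True
G((G(r) | G(r))) holds globally = False
First violation at position 0.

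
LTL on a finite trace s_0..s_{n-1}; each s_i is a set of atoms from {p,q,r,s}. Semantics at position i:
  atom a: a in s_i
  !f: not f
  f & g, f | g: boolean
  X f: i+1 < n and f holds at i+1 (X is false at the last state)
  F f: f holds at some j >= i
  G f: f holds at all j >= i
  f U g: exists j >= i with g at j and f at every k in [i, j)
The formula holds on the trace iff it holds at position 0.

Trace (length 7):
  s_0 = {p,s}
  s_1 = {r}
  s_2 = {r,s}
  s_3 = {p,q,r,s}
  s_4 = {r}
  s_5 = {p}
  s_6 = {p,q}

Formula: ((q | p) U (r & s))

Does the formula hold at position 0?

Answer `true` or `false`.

Answer: false

Derivation:
s_0={p,s}: ((q | p) U (r & s))=False (q | p)=True q=False p=True (r & s)=False r=False s=True
s_1={r}: ((q | p) U (r & s))=False (q | p)=False q=False p=False (r & s)=False r=True s=False
s_2={r,s}: ((q | p) U (r & s))=True (q | p)=False q=False p=False (r & s)=True r=True s=True
s_3={p,q,r,s}: ((q | p) U (r & s))=True (q | p)=True q=True p=True (r & s)=True r=True s=True
s_4={r}: ((q | p) U (r & s))=False (q | p)=False q=False p=False (r & s)=False r=True s=False
s_5={p}: ((q | p) U (r & s))=False (q | p)=True q=False p=True (r & s)=False r=False s=False
s_6={p,q}: ((q | p) U (r & s))=False (q | p)=True q=True p=True (r & s)=False r=False s=False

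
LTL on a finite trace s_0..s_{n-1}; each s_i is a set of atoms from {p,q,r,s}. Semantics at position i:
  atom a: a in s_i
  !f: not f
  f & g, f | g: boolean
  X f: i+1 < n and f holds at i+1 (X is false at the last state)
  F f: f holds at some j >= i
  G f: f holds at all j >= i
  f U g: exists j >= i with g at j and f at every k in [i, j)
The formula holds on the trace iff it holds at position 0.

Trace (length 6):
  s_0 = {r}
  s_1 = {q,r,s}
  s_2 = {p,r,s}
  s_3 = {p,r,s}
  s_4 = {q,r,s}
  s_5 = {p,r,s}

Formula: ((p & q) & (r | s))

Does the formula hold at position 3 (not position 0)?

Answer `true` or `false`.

Answer: false

Derivation:
s_0={r}: ((p & q) & (r | s))=False (p & q)=False p=False q=False (r | s)=True r=True s=False
s_1={q,r,s}: ((p & q) & (r | s))=False (p & q)=False p=False q=True (r | s)=True r=True s=True
s_2={p,r,s}: ((p & q) & (r | s))=False (p & q)=False p=True q=False (r | s)=True r=True s=True
s_3={p,r,s}: ((p & q) & (r | s))=False (p & q)=False p=True q=False (r | s)=True r=True s=True
s_4={q,r,s}: ((p & q) & (r | s))=False (p & q)=False p=False q=True (r | s)=True r=True s=True
s_5={p,r,s}: ((p & q) & (r | s))=False (p & q)=False p=True q=False (r | s)=True r=True s=True
Evaluating at position 3: result = False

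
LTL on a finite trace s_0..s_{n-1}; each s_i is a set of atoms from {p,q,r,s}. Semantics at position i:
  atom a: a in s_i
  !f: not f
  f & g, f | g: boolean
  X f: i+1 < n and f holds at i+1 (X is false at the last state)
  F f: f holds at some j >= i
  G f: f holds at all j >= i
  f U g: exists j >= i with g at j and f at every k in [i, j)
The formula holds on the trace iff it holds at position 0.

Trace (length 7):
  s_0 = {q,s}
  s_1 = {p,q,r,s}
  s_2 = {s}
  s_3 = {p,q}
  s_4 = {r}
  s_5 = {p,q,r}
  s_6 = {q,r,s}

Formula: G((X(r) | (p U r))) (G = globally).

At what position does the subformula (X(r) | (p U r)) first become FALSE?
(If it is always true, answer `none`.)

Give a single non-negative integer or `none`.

s_0={q,s}: (X(r) | (p U r))=True X(r)=True r=False (p U r)=False p=False
s_1={p,q,r,s}: (X(r) | (p U r))=True X(r)=False r=True (p U r)=True p=True
s_2={s}: (X(r) | (p U r))=False X(r)=False r=False (p U r)=False p=False
s_3={p,q}: (X(r) | (p U r))=True X(r)=True r=False (p U r)=True p=True
s_4={r}: (X(r) | (p U r))=True X(r)=True r=True (p U r)=True p=False
s_5={p,q,r}: (X(r) | (p U r))=True X(r)=True r=True (p U r)=True p=True
s_6={q,r,s}: (X(r) | (p U r))=True X(r)=False r=True (p U r)=True p=False
G((X(r) | (p U r))) holds globally = False
First violation at position 2.

Answer: 2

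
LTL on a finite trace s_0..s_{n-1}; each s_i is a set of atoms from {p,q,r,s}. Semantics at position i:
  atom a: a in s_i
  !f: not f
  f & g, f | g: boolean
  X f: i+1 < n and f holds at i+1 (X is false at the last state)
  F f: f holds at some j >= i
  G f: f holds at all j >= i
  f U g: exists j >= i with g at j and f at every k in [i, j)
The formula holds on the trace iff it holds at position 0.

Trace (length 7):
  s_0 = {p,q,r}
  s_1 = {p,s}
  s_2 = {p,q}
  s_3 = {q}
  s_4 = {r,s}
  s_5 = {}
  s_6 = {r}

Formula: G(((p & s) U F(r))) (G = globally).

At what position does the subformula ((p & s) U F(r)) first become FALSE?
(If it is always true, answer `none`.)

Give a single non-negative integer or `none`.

Answer: none

Derivation:
s_0={p,q,r}: ((p & s) U F(r))=True (p & s)=False p=True s=False F(r)=True r=True
s_1={p,s}: ((p & s) U F(r))=True (p & s)=True p=True s=True F(r)=True r=False
s_2={p,q}: ((p & s) U F(r))=True (p & s)=False p=True s=False F(r)=True r=False
s_3={q}: ((p & s) U F(r))=True (p & s)=False p=False s=False F(r)=True r=False
s_4={r,s}: ((p & s) U F(r))=True (p & s)=False p=False s=True F(r)=True r=True
s_5={}: ((p & s) U F(r))=True (p & s)=False p=False s=False F(r)=True r=False
s_6={r}: ((p & s) U F(r))=True (p & s)=False p=False s=False F(r)=True r=True
G(((p & s) U F(r))) holds globally = True
No violation — formula holds at every position.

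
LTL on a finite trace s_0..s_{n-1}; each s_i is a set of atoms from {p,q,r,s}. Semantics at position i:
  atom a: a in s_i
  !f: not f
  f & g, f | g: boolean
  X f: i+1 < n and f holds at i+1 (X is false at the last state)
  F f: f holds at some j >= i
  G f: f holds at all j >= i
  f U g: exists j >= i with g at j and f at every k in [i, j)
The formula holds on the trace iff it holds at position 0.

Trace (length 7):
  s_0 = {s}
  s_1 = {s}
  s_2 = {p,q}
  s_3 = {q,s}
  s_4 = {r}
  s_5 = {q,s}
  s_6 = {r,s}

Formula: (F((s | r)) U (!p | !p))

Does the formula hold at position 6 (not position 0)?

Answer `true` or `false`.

Answer: true

Derivation:
s_0={s}: (F((s | r)) U (!p | !p))=True F((s | r))=True (s | r)=True s=True r=False (!p | !p)=True !p=True p=False
s_1={s}: (F((s | r)) U (!p | !p))=True F((s | r))=True (s | r)=True s=True r=False (!p | !p)=True !p=True p=False
s_2={p,q}: (F((s | r)) U (!p | !p))=True F((s | r))=True (s | r)=False s=False r=False (!p | !p)=False !p=False p=True
s_3={q,s}: (F((s | r)) U (!p | !p))=True F((s | r))=True (s | r)=True s=True r=False (!p | !p)=True !p=True p=False
s_4={r}: (F((s | r)) U (!p | !p))=True F((s | r))=True (s | r)=True s=False r=True (!p | !p)=True !p=True p=False
s_5={q,s}: (F((s | r)) U (!p | !p))=True F((s | r))=True (s | r)=True s=True r=False (!p | !p)=True !p=True p=False
s_6={r,s}: (F((s | r)) U (!p | !p))=True F((s | r))=True (s | r)=True s=True r=True (!p | !p)=True !p=True p=False
Evaluating at position 6: result = True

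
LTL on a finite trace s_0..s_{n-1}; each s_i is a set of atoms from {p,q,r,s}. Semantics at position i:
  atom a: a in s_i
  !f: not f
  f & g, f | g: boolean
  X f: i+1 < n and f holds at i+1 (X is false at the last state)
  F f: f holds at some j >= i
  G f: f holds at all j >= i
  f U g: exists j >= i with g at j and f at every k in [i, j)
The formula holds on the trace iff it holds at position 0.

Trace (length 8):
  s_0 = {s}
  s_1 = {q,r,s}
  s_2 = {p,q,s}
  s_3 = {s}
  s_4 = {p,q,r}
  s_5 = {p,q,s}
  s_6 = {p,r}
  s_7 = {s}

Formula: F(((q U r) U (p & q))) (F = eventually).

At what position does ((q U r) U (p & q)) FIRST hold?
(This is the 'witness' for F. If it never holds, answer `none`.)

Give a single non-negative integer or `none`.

Answer: 1

Derivation:
s_0={s}: ((q U r) U (p & q))=False (q U r)=False q=False r=False (p & q)=False p=False
s_1={q,r,s}: ((q U r) U (p & q))=True (q U r)=True q=True r=True (p & q)=False p=False
s_2={p,q,s}: ((q U r) U (p & q))=True (q U r)=False q=True r=False (p & q)=True p=True
s_3={s}: ((q U r) U (p & q))=False (q U r)=False q=False r=False (p & q)=False p=False
s_4={p,q,r}: ((q U r) U (p & q))=True (q U r)=True q=True r=True (p & q)=True p=True
s_5={p,q,s}: ((q U r) U (p & q))=True (q U r)=True q=True r=False (p & q)=True p=True
s_6={p,r}: ((q U r) U (p & q))=False (q U r)=True q=False r=True (p & q)=False p=True
s_7={s}: ((q U r) U (p & q))=False (q U r)=False q=False r=False (p & q)=False p=False
F(((q U r) U (p & q))) holds; first witness at position 1.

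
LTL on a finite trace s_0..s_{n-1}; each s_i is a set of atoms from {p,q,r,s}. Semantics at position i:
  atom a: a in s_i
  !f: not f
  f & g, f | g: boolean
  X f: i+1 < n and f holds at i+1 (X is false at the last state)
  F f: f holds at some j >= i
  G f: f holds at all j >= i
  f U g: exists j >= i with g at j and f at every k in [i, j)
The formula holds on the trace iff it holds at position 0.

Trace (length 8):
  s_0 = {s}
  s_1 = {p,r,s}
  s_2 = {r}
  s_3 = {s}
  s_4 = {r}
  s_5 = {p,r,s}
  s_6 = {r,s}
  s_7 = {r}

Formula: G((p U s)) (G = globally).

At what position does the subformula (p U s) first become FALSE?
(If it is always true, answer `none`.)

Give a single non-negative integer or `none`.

Answer: 2

Derivation:
s_0={s}: (p U s)=True p=False s=True
s_1={p,r,s}: (p U s)=True p=True s=True
s_2={r}: (p U s)=False p=False s=False
s_3={s}: (p U s)=True p=False s=True
s_4={r}: (p U s)=False p=False s=False
s_5={p,r,s}: (p U s)=True p=True s=True
s_6={r,s}: (p U s)=True p=False s=True
s_7={r}: (p U s)=False p=False s=False
G((p U s)) holds globally = False
First violation at position 2.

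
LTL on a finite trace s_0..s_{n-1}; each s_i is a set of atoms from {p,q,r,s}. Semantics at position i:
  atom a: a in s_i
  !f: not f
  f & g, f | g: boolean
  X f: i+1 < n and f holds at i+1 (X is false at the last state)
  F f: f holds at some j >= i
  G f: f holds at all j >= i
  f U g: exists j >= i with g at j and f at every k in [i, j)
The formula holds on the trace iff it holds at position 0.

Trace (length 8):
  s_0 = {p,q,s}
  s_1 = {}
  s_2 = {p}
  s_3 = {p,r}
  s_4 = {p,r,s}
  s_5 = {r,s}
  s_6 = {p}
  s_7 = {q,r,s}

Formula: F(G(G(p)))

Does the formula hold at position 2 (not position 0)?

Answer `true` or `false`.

Answer: false

Derivation:
s_0={p,q,s}: F(G(G(p)))=False G(G(p))=False G(p)=False p=True
s_1={}: F(G(G(p)))=False G(G(p))=False G(p)=False p=False
s_2={p}: F(G(G(p)))=False G(G(p))=False G(p)=False p=True
s_3={p,r}: F(G(G(p)))=False G(G(p))=False G(p)=False p=True
s_4={p,r,s}: F(G(G(p)))=False G(G(p))=False G(p)=False p=True
s_5={r,s}: F(G(G(p)))=False G(G(p))=False G(p)=False p=False
s_6={p}: F(G(G(p)))=False G(G(p))=False G(p)=False p=True
s_7={q,r,s}: F(G(G(p)))=False G(G(p))=False G(p)=False p=False
Evaluating at position 2: result = False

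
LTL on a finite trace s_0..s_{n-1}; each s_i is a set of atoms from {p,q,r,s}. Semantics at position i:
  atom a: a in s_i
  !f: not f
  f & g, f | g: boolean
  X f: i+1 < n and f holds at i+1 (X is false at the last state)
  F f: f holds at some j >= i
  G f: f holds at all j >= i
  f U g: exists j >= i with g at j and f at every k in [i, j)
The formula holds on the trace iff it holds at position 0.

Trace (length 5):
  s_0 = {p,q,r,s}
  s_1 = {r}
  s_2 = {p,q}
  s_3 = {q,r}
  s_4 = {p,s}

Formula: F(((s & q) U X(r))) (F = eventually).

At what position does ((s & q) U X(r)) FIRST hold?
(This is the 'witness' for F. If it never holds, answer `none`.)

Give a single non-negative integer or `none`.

s_0={p,q,r,s}: ((s & q) U X(r))=True (s & q)=True s=True q=True X(r)=True r=True
s_1={r}: ((s & q) U X(r))=False (s & q)=False s=False q=False X(r)=False r=True
s_2={p,q}: ((s & q) U X(r))=True (s & q)=False s=False q=True X(r)=True r=False
s_3={q,r}: ((s & q) U X(r))=False (s & q)=False s=False q=True X(r)=False r=True
s_4={p,s}: ((s & q) U X(r))=False (s & q)=False s=True q=False X(r)=False r=False
F(((s & q) U X(r))) holds; first witness at position 0.

Answer: 0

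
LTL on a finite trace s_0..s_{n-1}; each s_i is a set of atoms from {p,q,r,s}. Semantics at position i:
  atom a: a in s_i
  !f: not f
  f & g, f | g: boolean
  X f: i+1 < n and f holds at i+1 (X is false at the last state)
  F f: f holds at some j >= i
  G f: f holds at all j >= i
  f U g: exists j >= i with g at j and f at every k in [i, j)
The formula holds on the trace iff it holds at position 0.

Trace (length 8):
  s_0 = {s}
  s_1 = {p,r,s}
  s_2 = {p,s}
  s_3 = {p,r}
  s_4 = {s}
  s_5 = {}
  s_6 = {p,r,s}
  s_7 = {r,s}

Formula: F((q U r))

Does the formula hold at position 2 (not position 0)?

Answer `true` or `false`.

s_0={s}: F((q U r))=True (q U r)=False q=False r=False
s_1={p,r,s}: F((q U r))=True (q U r)=True q=False r=True
s_2={p,s}: F((q U r))=True (q U r)=False q=False r=False
s_3={p,r}: F((q U r))=True (q U r)=True q=False r=True
s_4={s}: F((q U r))=True (q U r)=False q=False r=False
s_5={}: F((q U r))=True (q U r)=False q=False r=False
s_6={p,r,s}: F((q U r))=True (q U r)=True q=False r=True
s_7={r,s}: F((q U r))=True (q U r)=True q=False r=True
Evaluating at position 2: result = True

Answer: true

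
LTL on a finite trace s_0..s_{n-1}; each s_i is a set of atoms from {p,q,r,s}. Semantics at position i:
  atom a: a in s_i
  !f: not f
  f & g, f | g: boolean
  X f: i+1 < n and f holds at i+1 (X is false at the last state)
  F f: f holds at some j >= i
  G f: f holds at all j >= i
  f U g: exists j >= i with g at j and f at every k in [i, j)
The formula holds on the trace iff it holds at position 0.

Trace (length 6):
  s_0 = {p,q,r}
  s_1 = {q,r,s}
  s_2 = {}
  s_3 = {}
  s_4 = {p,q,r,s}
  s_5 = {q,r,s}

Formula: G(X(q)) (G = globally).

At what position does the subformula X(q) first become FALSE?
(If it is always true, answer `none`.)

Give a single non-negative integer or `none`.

Answer: 1

Derivation:
s_0={p,q,r}: X(q)=True q=True
s_1={q,r,s}: X(q)=False q=True
s_2={}: X(q)=False q=False
s_3={}: X(q)=True q=False
s_4={p,q,r,s}: X(q)=True q=True
s_5={q,r,s}: X(q)=False q=True
G(X(q)) holds globally = False
First violation at position 1.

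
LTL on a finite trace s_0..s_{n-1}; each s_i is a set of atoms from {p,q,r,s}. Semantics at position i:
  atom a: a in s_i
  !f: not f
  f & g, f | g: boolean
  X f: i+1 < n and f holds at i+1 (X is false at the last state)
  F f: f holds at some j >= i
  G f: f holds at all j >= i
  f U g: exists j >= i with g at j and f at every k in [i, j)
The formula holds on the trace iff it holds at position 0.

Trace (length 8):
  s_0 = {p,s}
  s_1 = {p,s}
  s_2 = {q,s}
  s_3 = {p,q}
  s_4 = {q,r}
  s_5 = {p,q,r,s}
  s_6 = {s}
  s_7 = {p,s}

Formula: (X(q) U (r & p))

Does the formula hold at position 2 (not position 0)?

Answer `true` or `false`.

s_0={p,s}: (X(q) U (r & p))=False X(q)=False q=False (r & p)=False r=False p=True
s_1={p,s}: (X(q) U (r & p))=True X(q)=True q=False (r & p)=False r=False p=True
s_2={q,s}: (X(q) U (r & p))=True X(q)=True q=True (r & p)=False r=False p=False
s_3={p,q}: (X(q) U (r & p))=True X(q)=True q=True (r & p)=False r=False p=True
s_4={q,r}: (X(q) U (r & p))=True X(q)=True q=True (r & p)=False r=True p=False
s_5={p,q,r,s}: (X(q) U (r & p))=True X(q)=False q=True (r & p)=True r=True p=True
s_6={s}: (X(q) U (r & p))=False X(q)=False q=False (r & p)=False r=False p=False
s_7={p,s}: (X(q) U (r & p))=False X(q)=False q=False (r & p)=False r=False p=True
Evaluating at position 2: result = True

Answer: true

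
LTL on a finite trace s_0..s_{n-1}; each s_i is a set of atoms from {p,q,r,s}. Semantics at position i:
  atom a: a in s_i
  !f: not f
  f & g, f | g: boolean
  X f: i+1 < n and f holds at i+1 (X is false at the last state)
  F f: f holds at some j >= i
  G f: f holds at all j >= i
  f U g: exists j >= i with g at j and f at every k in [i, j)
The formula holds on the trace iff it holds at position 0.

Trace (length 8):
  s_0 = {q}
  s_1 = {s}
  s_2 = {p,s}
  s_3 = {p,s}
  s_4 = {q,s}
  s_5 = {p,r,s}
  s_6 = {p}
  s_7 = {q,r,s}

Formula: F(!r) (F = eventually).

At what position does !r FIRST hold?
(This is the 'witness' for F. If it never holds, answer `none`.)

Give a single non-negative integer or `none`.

Answer: 0

Derivation:
s_0={q}: !r=True r=False
s_1={s}: !r=True r=False
s_2={p,s}: !r=True r=False
s_3={p,s}: !r=True r=False
s_4={q,s}: !r=True r=False
s_5={p,r,s}: !r=False r=True
s_6={p}: !r=True r=False
s_7={q,r,s}: !r=False r=True
F(!r) holds; first witness at position 0.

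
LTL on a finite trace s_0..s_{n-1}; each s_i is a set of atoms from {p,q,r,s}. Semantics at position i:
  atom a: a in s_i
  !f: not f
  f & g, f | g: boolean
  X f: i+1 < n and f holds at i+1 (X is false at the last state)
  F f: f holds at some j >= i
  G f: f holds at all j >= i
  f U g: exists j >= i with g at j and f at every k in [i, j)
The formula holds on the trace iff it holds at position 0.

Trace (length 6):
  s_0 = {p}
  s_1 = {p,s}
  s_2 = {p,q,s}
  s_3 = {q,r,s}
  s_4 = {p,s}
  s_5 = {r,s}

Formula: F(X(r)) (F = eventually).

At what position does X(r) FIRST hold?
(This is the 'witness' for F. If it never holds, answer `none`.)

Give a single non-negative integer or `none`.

s_0={p}: X(r)=False r=False
s_1={p,s}: X(r)=False r=False
s_2={p,q,s}: X(r)=True r=False
s_3={q,r,s}: X(r)=False r=True
s_4={p,s}: X(r)=True r=False
s_5={r,s}: X(r)=False r=True
F(X(r)) holds; first witness at position 2.

Answer: 2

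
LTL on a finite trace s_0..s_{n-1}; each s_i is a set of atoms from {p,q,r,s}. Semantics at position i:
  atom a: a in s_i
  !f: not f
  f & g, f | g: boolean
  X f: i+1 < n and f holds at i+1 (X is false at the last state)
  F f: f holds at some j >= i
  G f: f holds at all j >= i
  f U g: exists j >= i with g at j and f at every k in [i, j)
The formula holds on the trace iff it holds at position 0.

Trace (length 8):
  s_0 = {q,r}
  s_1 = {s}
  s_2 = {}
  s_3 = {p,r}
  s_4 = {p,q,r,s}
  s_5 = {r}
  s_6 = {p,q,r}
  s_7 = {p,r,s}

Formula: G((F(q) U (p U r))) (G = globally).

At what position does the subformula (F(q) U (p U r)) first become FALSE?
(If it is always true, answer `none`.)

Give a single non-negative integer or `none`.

Answer: none

Derivation:
s_0={q,r}: (F(q) U (p U r))=True F(q)=True q=True (p U r)=True p=False r=True
s_1={s}: (F(q) U (p U r))=True F(q)=True q=False (p U r)=False p=False r=False
s_2={}: (F(q) U (p U r))=True F(q)=True q=False (p U r)=False p=False r=False
s_3={p,r}: (F(q) U (p U r))=True F(q)=True q=False (p U r)=True p=True r=True
s_4={p,q,r,s}: (F(q) U (p U r))=True F(q)=True q=True (p U r)=True p=True r=True
s_5={r}: (F(q) U (p U r))=True F(q)=True q=False (p U r)=True p=False r=True
s_6={p,q,r}: (F(q) U (p U r))=True F(q)=True q=True (p U r)=True p=True r=True
s_7={p,r,s}: (F(q) U (p U r))=True F(q)=False q=False (p U r)=True p=True r=True
G((F(q) U (p U r))) holds globally = True
No violation — formula holds at every position.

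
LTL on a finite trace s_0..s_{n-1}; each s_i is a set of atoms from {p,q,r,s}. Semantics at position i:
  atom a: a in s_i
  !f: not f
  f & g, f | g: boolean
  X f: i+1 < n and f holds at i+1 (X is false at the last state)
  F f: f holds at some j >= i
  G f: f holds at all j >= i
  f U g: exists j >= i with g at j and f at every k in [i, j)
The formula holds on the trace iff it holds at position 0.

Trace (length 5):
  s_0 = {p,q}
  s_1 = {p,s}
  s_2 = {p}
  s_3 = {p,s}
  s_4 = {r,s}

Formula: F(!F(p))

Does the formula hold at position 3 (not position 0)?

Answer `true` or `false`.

s_0={p,q}: F(!F(p))=True !F(p)=False F(p)=True p=True
s_1={p,s}: F(!F(p))=True !F(p)=False F(p)=True p=True
s_2={p}: F(!F(p))=True !F(p)=False F(p)=True p=True
s_3={p,s}: F(!F(p))=True !F(p)=False F(p)=True p=True
s_4={r,s}: F(!F(p))=True !F(p)=True F(p)=False p=False
Evaluating at position 3: result = True

Answer: true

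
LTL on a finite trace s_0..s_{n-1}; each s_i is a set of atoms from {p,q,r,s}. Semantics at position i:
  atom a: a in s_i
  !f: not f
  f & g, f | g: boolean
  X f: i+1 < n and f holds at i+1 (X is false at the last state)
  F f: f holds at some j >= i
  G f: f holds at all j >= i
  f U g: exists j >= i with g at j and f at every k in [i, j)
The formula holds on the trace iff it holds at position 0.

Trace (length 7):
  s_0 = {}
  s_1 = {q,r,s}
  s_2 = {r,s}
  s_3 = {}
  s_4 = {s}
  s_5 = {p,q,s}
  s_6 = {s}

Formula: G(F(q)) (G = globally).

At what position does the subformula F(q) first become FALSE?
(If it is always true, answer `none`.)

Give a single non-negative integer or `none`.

Answer: 6

Derivation:
s_0={}: F(q)=True q=False
s_1={q,r,s}: F(q)=True q=True
s_2={r,s}: F(q)=True q=False
s_3={}: F(q)=True q=False
s_4={s}: F(q)=True q=False
s_5={p,q,s}: F(q)=True q=True
s_6={s}: F(q)=False q=False
G(F(q)) holds globally = False
First violation at position 6.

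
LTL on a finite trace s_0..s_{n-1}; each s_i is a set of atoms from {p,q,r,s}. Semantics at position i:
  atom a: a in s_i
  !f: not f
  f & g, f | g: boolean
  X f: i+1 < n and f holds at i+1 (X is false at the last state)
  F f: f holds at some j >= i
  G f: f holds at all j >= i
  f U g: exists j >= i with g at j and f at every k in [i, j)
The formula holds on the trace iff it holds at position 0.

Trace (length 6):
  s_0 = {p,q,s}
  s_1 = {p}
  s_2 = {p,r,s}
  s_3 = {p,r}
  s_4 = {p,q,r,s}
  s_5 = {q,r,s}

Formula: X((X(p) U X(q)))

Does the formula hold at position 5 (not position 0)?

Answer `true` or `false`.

Answer: false

Derivation:
s_0={p,q,s}: X((X(p) U X(q)))=True (X(p) U X(q))=True X(p)=True p=True X(q)=False q=True
s_1={p}: X((X(p) U X(q)))=True (X(p) U X(q))=True X(p)=True p=True X(q)=False q=False
s_2={p,r,s}: X((X(p) U X(q)))=True (X(p) U X(q))=True X(p)=True p=True X(q)=False q=False
s_3={p,r}: X((X(p) U X(q)))=True (X(p) U X(q))=True X(p)=True p=True X(q)=True q=False
s_4={p,q,r,s}: X((X(p) U X(q)))=False (X(p) U X(q))=True X(p)=False p=True X(q)=True q=True
s_5={q,r,s}: X((X(p) U X(q)))=False (X(p) U X(q))=False X(p)=False p=False X(q)=False q=True
Evaluating at position 5: result = False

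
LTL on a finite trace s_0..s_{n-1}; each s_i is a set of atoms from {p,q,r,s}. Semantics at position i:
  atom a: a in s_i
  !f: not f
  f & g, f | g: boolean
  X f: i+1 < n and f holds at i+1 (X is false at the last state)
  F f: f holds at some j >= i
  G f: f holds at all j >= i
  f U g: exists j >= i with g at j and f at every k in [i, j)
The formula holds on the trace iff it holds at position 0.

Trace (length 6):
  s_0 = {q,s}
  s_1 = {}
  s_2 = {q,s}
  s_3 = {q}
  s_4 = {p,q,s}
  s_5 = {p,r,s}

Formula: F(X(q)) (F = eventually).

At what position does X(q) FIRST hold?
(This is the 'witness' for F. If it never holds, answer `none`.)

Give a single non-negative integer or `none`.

Answer: 1

Derivation:
s_0={q,s}: X(q)=False q=True
s_1={}: X(q)=True q=False
s_2={q,s}: X(q)=True q=True
s_3={q}: X(q)=True q=True
s_4={p,q,s}: X(q)=False q=True
s_5={p,r,s}: X(q)=False q=False
F(X(q)) holds; first witness at position 1.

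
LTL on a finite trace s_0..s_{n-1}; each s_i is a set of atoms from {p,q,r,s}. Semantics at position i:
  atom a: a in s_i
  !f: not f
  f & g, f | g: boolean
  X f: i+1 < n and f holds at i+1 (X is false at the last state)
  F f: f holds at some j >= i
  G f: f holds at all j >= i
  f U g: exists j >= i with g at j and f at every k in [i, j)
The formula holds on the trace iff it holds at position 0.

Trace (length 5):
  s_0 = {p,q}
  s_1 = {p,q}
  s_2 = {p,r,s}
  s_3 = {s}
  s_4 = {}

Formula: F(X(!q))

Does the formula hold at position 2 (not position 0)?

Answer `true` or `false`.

Answer: true

Derivation:
s_0={p,q}: F(X(!q))=True X(!q)=False !q=False q=True
s_1={p,q}: F(X(!q))=True X(!q)=True !q=False q=True
s_2={p,r,s}: F(X(!q))=True X(!q)=True !q=True q=False
s_3={s}: F(X(!q))=True X(!q)=True !q=True q=False
s_4={}: F(X(!q))=False X(!q)=False !q=True q=False
Evaluating at position 2: result = True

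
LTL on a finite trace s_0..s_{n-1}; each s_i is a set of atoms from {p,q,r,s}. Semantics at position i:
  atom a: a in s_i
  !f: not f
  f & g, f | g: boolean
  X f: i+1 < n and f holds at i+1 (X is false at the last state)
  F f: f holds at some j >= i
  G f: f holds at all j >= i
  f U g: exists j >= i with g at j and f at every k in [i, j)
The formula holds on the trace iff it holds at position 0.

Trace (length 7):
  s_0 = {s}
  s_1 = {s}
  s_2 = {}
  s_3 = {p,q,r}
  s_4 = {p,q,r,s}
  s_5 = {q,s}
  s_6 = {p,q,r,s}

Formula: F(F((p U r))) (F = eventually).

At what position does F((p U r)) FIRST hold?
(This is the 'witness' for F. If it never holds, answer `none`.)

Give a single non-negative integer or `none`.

Answer: 0

Derivation:
s_0={s}: F((p U r))=True (p U r)=False p=False r=False
s_1={s}: F((p U r))=True (p U r)=False p=False r=False
s_2={}: F((p U r))=True (p U r)=False p=False r=False
s_3={p,q,r}: F((p U r))=True (p U r)=True p=True r=True
s_4={p,q,r,s}: F((p U r))=True (p U r)=True p=True r=True
s_5={q,s}: F((p U r))=True (p U r)=False p=False r=False
s_6={p,q,r,s}: F((p U r))=True (p U r)=True p=True r=True
F(F((p U r))) holds; first witness at position 0.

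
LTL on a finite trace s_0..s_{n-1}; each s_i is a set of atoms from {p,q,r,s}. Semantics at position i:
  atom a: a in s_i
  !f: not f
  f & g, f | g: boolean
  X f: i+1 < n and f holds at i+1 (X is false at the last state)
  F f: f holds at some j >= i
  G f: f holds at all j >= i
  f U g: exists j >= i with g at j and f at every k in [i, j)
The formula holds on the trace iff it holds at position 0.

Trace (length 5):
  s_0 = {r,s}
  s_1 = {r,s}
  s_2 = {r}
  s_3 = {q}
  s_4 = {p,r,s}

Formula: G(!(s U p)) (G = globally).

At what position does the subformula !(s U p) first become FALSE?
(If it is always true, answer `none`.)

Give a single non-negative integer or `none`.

Answer: 4

Derivation:
s_0={r,s}: !(s U p)=True (s U p)=False s=True p=False
s_1={r,s}: !(s U p)=True (s U p)=False s=True p=False
s_2={r}: !(s U p)=True (s U p)=False s=False p=False
s_3={q}: !(s U p)=True (s U p)=False s=False p=False
s_4={p,r,s}: !(s U p)=False (s U p)=True s=True p=True
G(!(s U p)) holds globally = False
First violation at position 4.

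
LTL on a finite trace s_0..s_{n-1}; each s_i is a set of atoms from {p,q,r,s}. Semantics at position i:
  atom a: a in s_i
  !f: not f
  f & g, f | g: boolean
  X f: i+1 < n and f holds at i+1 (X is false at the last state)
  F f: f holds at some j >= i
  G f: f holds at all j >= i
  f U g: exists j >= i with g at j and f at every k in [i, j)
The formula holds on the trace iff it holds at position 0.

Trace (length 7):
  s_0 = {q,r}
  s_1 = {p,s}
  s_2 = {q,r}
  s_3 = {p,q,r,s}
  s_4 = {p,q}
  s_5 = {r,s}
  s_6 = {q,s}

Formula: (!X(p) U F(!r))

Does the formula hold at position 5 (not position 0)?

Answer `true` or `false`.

Answer: true

Derivation:
s_0={q,r}: (!X(p) U F(!r))=True !X(p)=False X(p)=True p=False F(!r)=True !r=False r=True
s_1={p,s}: (!X(p) U F(!r))=True !X(p)=True X(p)=False p=True F(!r)=True !r=True r=False
s_2={q,r}: (!X(p) U F(!r))=True !X(p)=False X(p)=True p=False F(!r)=True !r=False r=True
s_3={p,q,r,s}: (!X(p) U F(!r))=True !X(p)=False X(p)=True p=True F(!r)=True !r=False r=True
s_4={p,q}: (!X(p) U F(!r))=True !X(p)=True X(p)=False p=True F(!r)=True !r=True r=False
s_5={r,s}: (!X(p) U F(!r))=True !X(p)=True X(p)=False p=False F(!r)=True !r=False r=True
s_6={q,s}: (!X(p) U F(!r))=True !X(p)=True X(p)=False p=False F(!r)=True !r=True r=False
Evaluating at position 5: result = True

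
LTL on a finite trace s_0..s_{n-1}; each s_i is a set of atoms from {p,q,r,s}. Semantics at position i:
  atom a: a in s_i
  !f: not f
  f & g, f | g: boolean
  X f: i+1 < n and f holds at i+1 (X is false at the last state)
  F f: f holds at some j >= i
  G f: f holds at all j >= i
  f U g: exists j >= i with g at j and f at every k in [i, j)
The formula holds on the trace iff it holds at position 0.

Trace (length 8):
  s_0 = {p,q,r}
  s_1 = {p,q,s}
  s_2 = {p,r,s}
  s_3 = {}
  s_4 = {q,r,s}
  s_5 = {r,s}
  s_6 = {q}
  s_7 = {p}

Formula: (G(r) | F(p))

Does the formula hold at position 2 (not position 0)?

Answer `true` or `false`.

s_0={p,q,r}: (G(r) | F(p))=True G(r)=False r=True F(p)=True p=True
s_1={p,q,s}: (G(r) | F(p))=True G(r)=False r=False F(p)=True p=True
s_2={p,r,s}: (G(r) | F(p))=True G(r)=False r=True F(p)=True p=True
s_3={}: (G(r) | F(p))=True G(r)=False r=False F(p)=True p=False
s_4={q,r,s}: (G(r) | F(p))=True G(r)=False r=True F(p)=True p=False
s_5={r,s}: (G(r) | F(p))=True G(r)=False r=True F(p)=True p=False
s_6={q}: (G(r) | F(p))=True G(r)=False r=False F(p)=True p=False
s_7={p}: (G(r) | F(p))=True G(r)=False r=False F(p)=True p=True
Evaluating at position 2: result = True

Answer: true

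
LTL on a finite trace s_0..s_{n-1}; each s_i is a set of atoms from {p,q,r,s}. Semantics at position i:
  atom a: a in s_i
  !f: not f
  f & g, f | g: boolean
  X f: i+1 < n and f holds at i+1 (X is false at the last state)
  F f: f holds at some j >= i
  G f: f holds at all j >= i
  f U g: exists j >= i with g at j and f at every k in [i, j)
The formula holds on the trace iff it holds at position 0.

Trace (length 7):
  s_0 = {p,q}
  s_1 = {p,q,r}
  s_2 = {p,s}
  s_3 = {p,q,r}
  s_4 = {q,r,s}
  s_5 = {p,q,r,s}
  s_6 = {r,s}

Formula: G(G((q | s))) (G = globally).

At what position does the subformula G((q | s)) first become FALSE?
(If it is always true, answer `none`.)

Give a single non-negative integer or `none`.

Answer: none

Derivation:
s_0={p,q}: G((q | s))=True (q | s)=True q=True s=False
s_1={p,q,r}: G((q | s))=True (q | s)=True q=True s=False
s_2={p,s}: G((q | s))=True (q | s)=True q=False s=True
s_3={p,q,r}: G((q | s))=True (q | s)=True q=True s=False
s_4={q,r,s}: G((q | s))=True (q | s)=True q=True s=True
s_5={p,q,r,s}: G((q | s))=True (q | s)=True q=True s=True
s_6={r,s}: G((q | s))=True (q | s)=True q=False s=True
G(G((q | s))) holds globally = True
No violation — formula holds at every position.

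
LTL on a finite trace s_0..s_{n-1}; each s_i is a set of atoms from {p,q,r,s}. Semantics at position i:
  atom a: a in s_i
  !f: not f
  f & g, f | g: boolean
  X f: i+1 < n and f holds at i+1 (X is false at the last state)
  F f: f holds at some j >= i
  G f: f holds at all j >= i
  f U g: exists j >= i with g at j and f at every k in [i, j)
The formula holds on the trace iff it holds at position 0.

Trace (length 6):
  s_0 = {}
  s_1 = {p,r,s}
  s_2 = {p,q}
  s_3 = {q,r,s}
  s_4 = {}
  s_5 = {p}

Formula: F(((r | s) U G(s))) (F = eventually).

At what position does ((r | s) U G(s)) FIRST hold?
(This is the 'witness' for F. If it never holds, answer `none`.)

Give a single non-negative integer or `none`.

s_0={}: ((r | s) U G(s))=False (r | s)=False r=False s=False G(s)=False
s_1={p,r,s}: ((r | s) U G(s))=False (r | s)=True r=True s=True G(s)=False
s_2={p,q}: ((r | s) U G(s))=False (r | s)=False r=False s=False G(s)=False
s_3={q,r,s}: ((r | s) U G(s))=False (r | s)=True r=True s=True G(s)=False
s_4={}: ((r | s) U G(s))=False (r | s)=False r=False s=False G(s)=False
s_5={p}: ((r | s) U G(s))=False (r | s)=False r=False s=False G(s)=False
F(((r | s) U G(s))) does not hold (no witness exists).

Answer: none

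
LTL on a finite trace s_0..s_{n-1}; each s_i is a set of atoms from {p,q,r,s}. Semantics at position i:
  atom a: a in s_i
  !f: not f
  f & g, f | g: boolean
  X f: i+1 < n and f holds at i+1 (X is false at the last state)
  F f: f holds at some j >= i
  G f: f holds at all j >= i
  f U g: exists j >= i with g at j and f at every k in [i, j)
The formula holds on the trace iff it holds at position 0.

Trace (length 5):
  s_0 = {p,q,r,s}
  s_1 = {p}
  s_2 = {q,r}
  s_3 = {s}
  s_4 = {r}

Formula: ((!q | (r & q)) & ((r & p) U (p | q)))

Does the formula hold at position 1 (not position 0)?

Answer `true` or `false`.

s_0={p,q,r,s}: ((!q | (r & q)) & ((r & p) U (p | q)))=True (!q | (r & q))=True !q=False q=True (r & q)=True r=True ((r & p) U (p | q))=True (r & p)=True p=True (p | q)=True
s_1={p}: ((!q | (r & q)) & ((r & p) U (p | q)))=True (!q | (r & q))=True !q=True q=False (r & q)=False r=False ((r & p) U (p | q))=True (r & p)=False p=True (p | q)=True
s_2={q,r}: ((!q | (r & q)) & ((r & p) U (p | q)))=True (!q | (r & q))=True !q=False q=True (r & q)=True r=True ((r & p) U (p | q))=True (r & p)=False p=False (p | q)=True
s_3={s}: ((!q | (r & q)) & ((r & p) U (p | q)))=False (!q | (r & q))=True !q=True q=False (r & q)=False r=False ((r & p) U (p | q))=False (r & p)=False p=False (p | q)=False
s_4={r}: ((!q | (r & q)) & ((r & p) U (p | q)))=False (!q | (r & q))=True !q=True q=False (r & q)=False r=True ((r & p) U (p | q))=False (r & p)=False p=False (p | q)=False
Evaluating at position 1: result = True

Answer: true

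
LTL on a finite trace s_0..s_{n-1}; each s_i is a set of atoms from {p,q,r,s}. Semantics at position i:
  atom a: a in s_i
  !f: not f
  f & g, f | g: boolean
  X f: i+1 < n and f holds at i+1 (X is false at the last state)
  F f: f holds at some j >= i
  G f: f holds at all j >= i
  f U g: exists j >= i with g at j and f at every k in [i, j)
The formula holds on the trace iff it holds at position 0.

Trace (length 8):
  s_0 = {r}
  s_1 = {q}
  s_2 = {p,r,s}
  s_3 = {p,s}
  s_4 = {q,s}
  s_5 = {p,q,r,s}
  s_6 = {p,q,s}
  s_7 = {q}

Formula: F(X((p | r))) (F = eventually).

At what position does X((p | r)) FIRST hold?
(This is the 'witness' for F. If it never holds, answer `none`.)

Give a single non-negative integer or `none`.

Answer: 1

Derivation:
s_0={r}: X((p | r))=False (p | r)=True p=False r=True
s_1={q}: X((p | r))=True (p | r)=False p=False r=False
s_2={p,r,s}: X((p | r))=True (p | r)=True p=True r=True
s_3={p,s}: X((p | r))=False (p | r)=True p=True r=False
s_4={q,s}: X((p | r))=True (p | r)=False p=False r=False
s_5={p,q,r,s}: X((p | r))=True (p | r)=True p=True r=True
s_6={p,q,s}: X((p | r))=False (p | r)=True p=True r=False
s_7={q}: X((p | r))=False (p | r)=False p=False r=False
F(X((p | r))) holds; first witness at position 1.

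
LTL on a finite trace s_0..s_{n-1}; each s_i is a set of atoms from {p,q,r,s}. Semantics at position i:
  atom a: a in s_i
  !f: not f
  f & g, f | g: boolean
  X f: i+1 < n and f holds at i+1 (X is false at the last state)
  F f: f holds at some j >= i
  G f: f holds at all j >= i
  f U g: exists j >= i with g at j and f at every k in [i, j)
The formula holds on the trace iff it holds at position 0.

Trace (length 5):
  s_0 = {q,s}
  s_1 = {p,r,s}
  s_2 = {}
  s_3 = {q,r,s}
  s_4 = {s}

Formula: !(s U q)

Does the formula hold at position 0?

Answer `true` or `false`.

Answer: false

Derivation:
s_0={q,s}: !(s U q)=False (s U q)=True s=True q=True
s_1={p,r,s}: !(s U q)=True (s U q)=False s=True q=False
s_2={}: !(s U q)=True (s U q)=False s=False q=False
s_3={q,r,s}: !(s U q)=False (s U q)=True s=True q=True
s_4={s}: !(s U q)=True (s U q)=False s=True q=False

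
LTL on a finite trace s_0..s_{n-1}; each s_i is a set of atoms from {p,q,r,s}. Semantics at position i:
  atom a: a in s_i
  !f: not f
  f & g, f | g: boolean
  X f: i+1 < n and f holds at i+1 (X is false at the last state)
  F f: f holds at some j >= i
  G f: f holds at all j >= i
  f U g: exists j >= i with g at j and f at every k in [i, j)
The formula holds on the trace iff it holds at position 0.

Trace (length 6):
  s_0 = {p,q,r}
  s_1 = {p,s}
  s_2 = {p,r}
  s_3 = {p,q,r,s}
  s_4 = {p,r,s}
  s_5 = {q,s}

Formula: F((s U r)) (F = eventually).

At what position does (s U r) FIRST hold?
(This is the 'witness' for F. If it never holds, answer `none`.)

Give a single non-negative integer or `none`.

s_0={p,q,r}: (s U r)=True s=False r=True
s_1={p,s}: (s U r)=True s=True r=False
s_2={p,r}: (s U r)=True s=False r=True
s_3={p,q,r,s}: (s U r)=True s=True r=True
s_4={p,r,s}: (s U r)=True s=True r=True
s_5={q,s}: (s U r)=False s=True r=False
F((s U r)) holds; first witness at position 0.

Answer: 0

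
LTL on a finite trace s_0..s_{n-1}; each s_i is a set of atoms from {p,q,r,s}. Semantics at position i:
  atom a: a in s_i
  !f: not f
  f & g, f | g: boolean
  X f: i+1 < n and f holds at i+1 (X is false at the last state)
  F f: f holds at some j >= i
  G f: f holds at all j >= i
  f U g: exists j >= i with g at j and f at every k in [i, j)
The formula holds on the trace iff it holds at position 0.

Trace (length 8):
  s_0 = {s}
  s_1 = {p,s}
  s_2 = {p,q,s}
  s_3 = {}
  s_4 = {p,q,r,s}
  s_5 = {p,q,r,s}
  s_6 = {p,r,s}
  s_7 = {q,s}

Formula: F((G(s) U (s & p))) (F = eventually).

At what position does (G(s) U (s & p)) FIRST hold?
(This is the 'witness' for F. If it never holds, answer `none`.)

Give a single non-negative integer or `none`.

s_0={s}: (G(s) U (s & p))=False G(s)=False s=True (s & p)=False p=False
s_1={p,s}: (G(s) U (s & p))=True G(s)=False s=True (s & p)=True p=True
s_2={p,q,s}: (G(s) U (s & p))=True G(s)=False s=True (s & p)=True p=True
s_3={}: (G(s) U (s & p))=False G(s)=False s=False (s & p)=False p=False
s_4={p,q,r,s}: (G(s) U (s & p))=True G(s)=True s=True (s & p)=True p=True
s_5={p,q,r,s}: (G(s) U (s & p))=True G(s)=True s=True (s & p)=True p=True
s_6={p,r,s}: (G(s) U (s & p))=True G(s)=True s=True (s & p)=True p=True
s_7={q,s}: (G(s) U (s & p))=False G(s)=True s=True (s & p)=False p=False
F((G(s) U (s & p))) holds; first witness at position 1.

Answer: 1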